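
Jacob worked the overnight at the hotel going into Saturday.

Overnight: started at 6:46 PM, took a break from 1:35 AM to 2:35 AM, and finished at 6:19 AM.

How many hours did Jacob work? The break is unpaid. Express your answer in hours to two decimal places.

Overnight: 6:46 PM → midnight = 5 h 14 min; midnight → 6:19 AM = 6 h 19 min; span 11 h 33 min; less 60 min break → 10 h 33 min

10.55 hours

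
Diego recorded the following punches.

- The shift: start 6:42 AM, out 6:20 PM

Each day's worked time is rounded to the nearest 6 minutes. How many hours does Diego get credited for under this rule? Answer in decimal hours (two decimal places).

11.60 hours

The shift: 6:42 AM–6:20 PM = 11 h 38 min → rounds to 11 h 36 min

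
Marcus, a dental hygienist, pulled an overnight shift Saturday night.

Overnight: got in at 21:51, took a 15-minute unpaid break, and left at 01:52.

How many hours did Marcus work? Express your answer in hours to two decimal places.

Overnight: 21:51 → midnight = 2 h 9 min; midnight → 01:52 = 1 h 52 min; span 4 h 1 min; less 15 min break → 3 h 46 min

3.77 hours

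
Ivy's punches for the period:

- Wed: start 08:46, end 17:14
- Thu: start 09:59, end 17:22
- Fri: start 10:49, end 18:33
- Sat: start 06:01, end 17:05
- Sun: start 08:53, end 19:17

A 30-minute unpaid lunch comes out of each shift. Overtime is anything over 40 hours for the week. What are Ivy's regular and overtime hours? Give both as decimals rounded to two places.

Regular 40.00 hours, overtime 2.55 hours

Wed: 08:46–17:14 = 8 h 28 min; less 30 min break → 7 h 58 min
Thu: 09:59–17:22 = 7 h 23 min; less 30 min break → 6 h 53 min
Fri: 10:49–18:33 = 7 h 44 min; less 30 min break → 7 h 14 min
Sat: 06:01–17:05 = 11 h 4 min; less 30 min break → 10 h 34 min
Sun: 08:53–19:17 = 10 h 24 min; less 30 min break → 9 h 54 min
Total worked: 42 h 33 min = 42.55 h.
Threshold 40 h → overtime 2 h 33 min, regular 40 h 0 min.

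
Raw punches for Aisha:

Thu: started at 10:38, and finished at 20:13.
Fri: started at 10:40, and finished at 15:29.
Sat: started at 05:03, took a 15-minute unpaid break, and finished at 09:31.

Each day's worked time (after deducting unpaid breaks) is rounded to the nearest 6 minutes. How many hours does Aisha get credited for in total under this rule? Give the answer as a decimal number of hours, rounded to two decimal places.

18.60 hours

Thu: 10:38–20:13 = 9 h 35 min → rounds to 9 h 36 min
Fri: 10:40–15:29 = 4 h 49 min → rounds to 4 h 48 min
Sat: 05:03–09:31 = 4 h 28 min − 15 min = 4 h 13 min → rounds to 4 h 12 min
Total credited: 18 h 36 min.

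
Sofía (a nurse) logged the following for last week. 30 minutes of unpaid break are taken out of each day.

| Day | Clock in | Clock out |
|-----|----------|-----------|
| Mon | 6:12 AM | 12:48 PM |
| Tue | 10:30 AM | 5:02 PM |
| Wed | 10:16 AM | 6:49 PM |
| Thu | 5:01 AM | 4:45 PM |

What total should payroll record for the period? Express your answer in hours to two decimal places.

31.42 hours

Mon: 6:12 AM–12:48 PM = 6 h 36 min; less 30 min break → 6 h 6 min
Tue: 10:30 AM–5:02 PM = 6 h 32 min; less 30 min break → 6 h 2 min
Wed: 10:16 AM–6:49 PM = 8 h 33 min; less 30 min break → 8 h 3 min
Thu: 5:01 AM–4:45 PM = 11 h 44 min; less 30 min break → 11 h 14 min
Total: 6 h 6 min + 6 h 2 min + 8 h 3 min + 11 h 14 min = 31 h 25 min.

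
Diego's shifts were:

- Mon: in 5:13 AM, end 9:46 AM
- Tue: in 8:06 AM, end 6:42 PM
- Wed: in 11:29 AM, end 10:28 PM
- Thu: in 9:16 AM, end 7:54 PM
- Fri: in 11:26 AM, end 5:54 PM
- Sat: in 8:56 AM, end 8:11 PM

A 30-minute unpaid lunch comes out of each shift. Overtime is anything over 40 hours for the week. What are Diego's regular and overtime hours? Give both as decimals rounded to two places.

Regular 40.00 hours, overtime 11.48 hours

Mon: 5:13 AM–9:46 AM = 4 h 33 min; less 30 min break → 4 h 3 min
Tue: 8:06 AM–6:42 PM = 10 h 36 min; less 30 min break → 10 h 6 min
Wed: 11:29 AM–10:28 PM = 10 h 59 min; less 30 min break → 10 h 29 min
Thu: 9:16 AM–7:54 PM = 10 h 38 min; less 30 min break → 10 h 8 min
Fri: 11:26 AM–5:54 PM = 6 h 28 min; less 30 min break → 5 h 58 min
Sat: 8:56 AM–8:11 PM = 11 h 15 min; less 30 min break → 10 h 45 min
Total worked: 51 h 29 min = 51.48 h.
Threshold 40 h → overtime 11 h 29 min, regular 40 h 0 min.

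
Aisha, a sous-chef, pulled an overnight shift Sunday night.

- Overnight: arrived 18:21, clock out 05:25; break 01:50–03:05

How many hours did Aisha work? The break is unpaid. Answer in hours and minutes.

9 h 49 min

Overnight: 18:21 → midnight = 5 h 39 min; midnight → 05:25 = 5 h 25 min; span 11 h 4 min; less 75 min break → 9 h 49 min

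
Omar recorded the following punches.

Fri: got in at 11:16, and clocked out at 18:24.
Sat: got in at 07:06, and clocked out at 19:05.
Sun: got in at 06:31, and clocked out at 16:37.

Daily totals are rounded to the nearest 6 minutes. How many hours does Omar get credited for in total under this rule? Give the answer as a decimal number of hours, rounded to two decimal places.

Fri: 11:16–18:24 = 7 h 8 min → rounds to 7 h 6 min
Sat: 07:06–19:05 = 11 h 59 min → rounds to 12 h 0 min
Sun: 06:31–16:37 = 10 h 6 min → rounds to 10 h 6 min
Total credited: 29 h 12 min.

29.20 hours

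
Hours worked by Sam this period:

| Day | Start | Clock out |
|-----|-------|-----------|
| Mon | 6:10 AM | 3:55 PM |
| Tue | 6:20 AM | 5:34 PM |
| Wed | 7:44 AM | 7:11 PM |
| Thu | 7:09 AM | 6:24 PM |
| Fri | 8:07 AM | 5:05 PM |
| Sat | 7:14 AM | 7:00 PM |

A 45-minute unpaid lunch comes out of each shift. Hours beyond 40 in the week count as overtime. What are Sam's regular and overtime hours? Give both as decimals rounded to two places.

Mon: 6:10 AM–3:55 PM = 9 h 45 min; less 45 min break → 9 h 0 min
Tue: 6:20 AM–5:34 PM = 11 h 14 min; less 45 min break → 10 h 29 min
Wed: 7:44 AM–7:11 PM = 11 h 27 min; less 45 min break → 10 h 42 min
Thu: 7:09 AM–6:24 PM = 11 h 15 min; less 45 min break → 10 h 30 min
Fri: 8:07 AM–5:05 PM = 8 h 58 min; less 45 min break → 8 h 13 min
Sat: 7:14 AM–7:00 PM = 11 h 46 min; less 45 min break → 11 h 1 min
Total worked: 59 h 55 min = 59.92 h.
Threshold 40 h → overtime 19 h 55 min, regular 40 h 0 min.

Regular 40.00 hours, overtime 19.92 hours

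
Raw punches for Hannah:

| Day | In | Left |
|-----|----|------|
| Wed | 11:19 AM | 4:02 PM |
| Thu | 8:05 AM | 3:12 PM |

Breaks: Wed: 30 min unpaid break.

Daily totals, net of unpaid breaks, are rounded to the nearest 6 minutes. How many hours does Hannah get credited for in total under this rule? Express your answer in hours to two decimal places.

Wed: 11:19 AM–4:02 PM = 4 h 43 min − 30 min = 4 h 13 min → rounds to 4 h 12 min
Thu: 8:05 AM–3:12 PM = 7 h 7 min → rounds to 7 h 6 min
Total credited: 11 h 18 min.

11.30 hours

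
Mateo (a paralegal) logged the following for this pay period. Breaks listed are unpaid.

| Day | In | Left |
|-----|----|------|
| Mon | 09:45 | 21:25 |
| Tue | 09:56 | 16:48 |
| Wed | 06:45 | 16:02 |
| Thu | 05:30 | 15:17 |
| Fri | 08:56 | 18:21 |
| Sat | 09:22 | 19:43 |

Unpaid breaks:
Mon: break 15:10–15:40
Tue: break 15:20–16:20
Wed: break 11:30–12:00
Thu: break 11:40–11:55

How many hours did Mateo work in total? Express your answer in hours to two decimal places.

55.12 hours

Mon: 09:45–21:25 = 11 h 40 min; less 30 min break → 11 h 10 min
Tue: 09:56–16:48 = 6 h 52 min; less 60 min break → 5 h 52 min
Wed: 06:45–16:02 = 9 h 17 min; less 30 min break → 8 h 47 min
Thu: 05:30–15:17 = 9 h 47 min; less 15 min break → 9 h 32 min
Fri: 08:56–18:21 = 9 h 25 min
Sat: 09:22–19:43 = 10 h 21 min
Total: 11 h 10 min + 5 h 52 min + 8 h 47 min + 9 h 32 min + 9 h 25 min + 10 h 21 min = 55 h 7 min.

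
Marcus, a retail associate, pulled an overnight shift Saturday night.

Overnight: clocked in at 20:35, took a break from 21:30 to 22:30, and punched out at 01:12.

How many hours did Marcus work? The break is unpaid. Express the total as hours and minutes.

3 h 37 min

Overnight: 20:35 → midnight = 3 h 25 min; midnight → 01:12 = 1 h 12 min; span 4 h 37 min; less 60 min break → 3 h 37 min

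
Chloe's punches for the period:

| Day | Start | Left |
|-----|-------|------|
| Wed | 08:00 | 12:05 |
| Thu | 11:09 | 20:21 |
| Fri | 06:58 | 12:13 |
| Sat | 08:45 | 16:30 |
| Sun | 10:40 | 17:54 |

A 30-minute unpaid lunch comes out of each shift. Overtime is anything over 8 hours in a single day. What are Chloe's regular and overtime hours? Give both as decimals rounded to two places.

Wed: 08:00–12:05 = 4 h 5 min; less 30 min break → 3 h 35 min
Thu: 11:09–20:21 = 9 h 12 min; less 30 min break → 8 h 42 min
Fri: 06:58–12:13 = 5 h 15 min; less 30 min break → 4 h 45 min
Sat: 08:45–16:30 = 7 h 45 min; less 30 min break → 7 h 15 min
Sun: 10:40–17:54 = 7 h 14 min; less 30 min break → 6 h 44 min
Wed reg 3 h 35 min / OT 0 h 0 min; Thu reg 8 h 0 min / OT 0 h 42 min; Fri reg 4 h 45 min / OT 0 h 0 min; Sat reg 7 h 15 min / OT 0 h 0 min; Sun reg 6 h 44 min / OT 0 h 0 min.
Totals: regular 30 h 19 min, overtime 0 h 42 min.

Regular 30.32 hours, overtime 0.70 hours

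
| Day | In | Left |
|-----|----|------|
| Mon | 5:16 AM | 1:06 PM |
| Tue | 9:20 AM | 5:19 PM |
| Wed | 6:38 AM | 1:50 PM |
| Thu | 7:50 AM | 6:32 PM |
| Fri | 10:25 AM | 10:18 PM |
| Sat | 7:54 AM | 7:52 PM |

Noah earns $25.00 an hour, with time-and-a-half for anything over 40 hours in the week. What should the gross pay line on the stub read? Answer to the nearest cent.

Mon: 5:16 AM–1:06 PM = 7 h 50 min
Tue: 9:20 AM–5:19 PM = 7 h 59 min
Wed: 6:38 AM–1:50 PM = 7 h 12 min
Thu: 7:50 AM–6:32 PM = 10 h 42 min
Fri: 10:25 AM–10:18 PM = 11 h 53 min
Sat: 7:54 AM–7:52 PM = 11 h 58 min
Total worked: 57 h 34 min = 3454 min.
Regular 40 h 0 min = 2400 min at $25.00/h; overtime 17 h 34 min = 1054 min at $37.50/h.
Pay = (2400 × $25.00 + 1054 × $37.50) ÷ 60 = $1658.75.

$1658.75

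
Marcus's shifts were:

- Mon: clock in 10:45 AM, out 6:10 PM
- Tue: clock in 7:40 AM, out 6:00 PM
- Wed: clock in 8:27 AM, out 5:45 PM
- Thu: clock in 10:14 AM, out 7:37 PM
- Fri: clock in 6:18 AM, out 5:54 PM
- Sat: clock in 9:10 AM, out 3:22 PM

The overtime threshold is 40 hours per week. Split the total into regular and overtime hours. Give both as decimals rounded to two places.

Mon: 10:45 AM–6:10 PM = 7 h 25 min
Tue: 7:40 AM–6:00 PM = 10 h 20 min
Wed: 8:27 AM–5:45 PM = 9 h 18 min
Thu: 10:14 AM–7:37 PM = 9 h 23 min
Fri: 6:18 AM–5:54 PM = 11 h 36 min
Sat: 9:10 AM–3:22 PM = 6 h 12 min
Total worked: 54 h 14 min = 54.23 h.
Threshold 40 h → overtime 14 h 14 min, regular 40 h 0 min.

Regular 40.00 hours, overtime 14.23 hours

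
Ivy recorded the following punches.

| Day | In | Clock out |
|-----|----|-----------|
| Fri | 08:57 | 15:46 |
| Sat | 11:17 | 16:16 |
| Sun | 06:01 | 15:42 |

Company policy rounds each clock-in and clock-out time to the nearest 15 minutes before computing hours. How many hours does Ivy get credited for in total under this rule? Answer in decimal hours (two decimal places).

Fri: in 08:57→09:00, out 15:46→15:45; 6 h 45 min
Sat: in 11:17→11:15, out 16:16→16:15; 5 h 0 min
Sun: in 06:01→06:00, out 15:42→15:45; 9 h 45 min
Total credited: 21 h 30 min.

21.50 hours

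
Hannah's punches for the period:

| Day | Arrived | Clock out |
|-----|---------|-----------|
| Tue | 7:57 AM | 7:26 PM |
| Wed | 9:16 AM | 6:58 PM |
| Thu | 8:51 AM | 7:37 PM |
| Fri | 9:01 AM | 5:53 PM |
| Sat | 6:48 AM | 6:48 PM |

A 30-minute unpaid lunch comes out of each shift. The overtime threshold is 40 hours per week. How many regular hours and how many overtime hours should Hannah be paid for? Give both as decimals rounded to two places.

Tue: 7:57 AM–7:26 PM = 11 h 29 min; less 30 min break → 10 h 59 min
Wed: 9:16 AM–6:58 PM = 9 h 42 min; less 30 min break → 9 h 12 min
Thu: 8:51 AM–7:37 PM = 10 h 46 min; less 30 min break → 10 h 16 min
Fri: 9:01 AM–5:53 PM = 8 h 52 min; less 30 min break → 8 h 22 min
Sat: 6:48 AM–6:48 PM = 12 h 0 min; less 30 min break → 11 h 30 min
Total worked: 50 h 19 min = 50.32 h.
Threshold 40 h → overtime 10 h 19 min, regular 40 h 0 min.

Regular 40.00 hours, overtime 10.32 hours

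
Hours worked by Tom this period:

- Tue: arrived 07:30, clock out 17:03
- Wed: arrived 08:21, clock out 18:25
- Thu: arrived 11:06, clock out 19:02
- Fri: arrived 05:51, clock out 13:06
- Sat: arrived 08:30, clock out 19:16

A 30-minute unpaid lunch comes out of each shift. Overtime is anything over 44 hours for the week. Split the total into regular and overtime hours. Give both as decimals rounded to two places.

Tue: 07:30–17:03 = 9 h 33 min; less 30 min break → 9 h 3 min
Wed: 08:21–18:25 = 10 h 4 min; less 30 min break → 9 h 34 min
Thu: 11:06–19:02 = 7 h 56 min; less 30 min break → 7 h 26 min
Fri: 05:51–13:06 = 7 h 15 min; less 30 min break → 6 h 45 min
Sat: 08:30–19:16 = 10 h 46 min; less 30 min break → 10 h 16 min
Total worked: 43 h 4 min = 43.07 h.
Threshold 44 h → overtime 0 h 0 min, regular 43 h 4 min.

Regular 43.07 hours, overtime 0.00 hours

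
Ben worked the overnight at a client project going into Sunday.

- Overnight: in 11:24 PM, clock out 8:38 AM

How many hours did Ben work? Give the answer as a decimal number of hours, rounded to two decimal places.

Overnight: 11:24 PM → midnight = 0 h 36 min; midnight → 8:38 AM = 8 h 38 min; span 9 h 14 min

9.23 hours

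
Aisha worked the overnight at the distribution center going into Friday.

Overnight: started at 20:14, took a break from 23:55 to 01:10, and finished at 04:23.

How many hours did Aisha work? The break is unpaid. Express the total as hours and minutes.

6 h 54 min

Overnight: 20:14 → midnight = 3 h 46 min; midnight → 04:23 = 4 h 23 min; span 8 h 9 min; less 75 min break → 6 h 54 min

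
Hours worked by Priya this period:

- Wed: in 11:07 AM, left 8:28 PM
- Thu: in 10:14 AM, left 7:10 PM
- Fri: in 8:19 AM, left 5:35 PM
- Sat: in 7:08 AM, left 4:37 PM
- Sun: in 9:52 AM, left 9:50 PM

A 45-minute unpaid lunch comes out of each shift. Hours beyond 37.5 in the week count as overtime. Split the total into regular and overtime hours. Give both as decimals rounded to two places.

Regular 37.50 hours, overtime 7.75 hours

Wed: 11:07 AM–8:28 PM = 9 h 21 min; less 45 min break → 8 h 36 min
Thu: 10:14 AM–7:10 PM = 8 h 56 min; less 45 min break → 8 h 11 min
Fri: 8:19 AM–5:35 PM = 9 h 16 min; less 45 min break → 8 h 31 min
Sat: 7:08 AM–4:37 PM = 9 h 29 min; less 45 min break → 8 h 44 min
Sun: 9:52 AM–9:50 PM = 11 h 58 min; less 45 min break → 11 h 13 min
Total worked: 45 h 15 min = 45.25 h.
Threshold 37.5 h → overtime 7 h 45 min, regular 37 h 30 min.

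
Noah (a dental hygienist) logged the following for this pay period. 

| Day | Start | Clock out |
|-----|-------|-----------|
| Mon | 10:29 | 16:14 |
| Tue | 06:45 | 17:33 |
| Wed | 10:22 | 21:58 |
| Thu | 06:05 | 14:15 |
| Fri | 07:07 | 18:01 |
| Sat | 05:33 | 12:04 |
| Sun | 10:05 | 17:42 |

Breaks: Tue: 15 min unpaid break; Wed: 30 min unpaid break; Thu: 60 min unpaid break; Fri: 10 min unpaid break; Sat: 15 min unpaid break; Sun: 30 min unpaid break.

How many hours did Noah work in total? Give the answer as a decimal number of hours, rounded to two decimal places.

Mon: 10:29–16:14 = 5 h 45 min
Tue: 06:45–17:33 = 10 h 48 min; less 15 min break → 10 h 33 min
Wed: 10:22–21:58 = 11 h 36 min; less 30 min break → 11 h 6 min
Thu: 06:05–14:15 = 8 h 10 min; less 60 min break → 7 h 10 min
Fri: 07:07–18:01 = 10 h 54 min; less 10 min break → 10 h 44 min
Sat: 05:33–12:04 = 6 h 31 min; less 15 min break → 6 h 16 min
Sun: 10:05–17:42 = 7 h 37 min; less 30 min break → 7 h 7 min
Total: 5 h 45 min + 10 h 33 min + 11 h 6 min + 7 h 10 min + 10 h 44 min + 6 h 16 min + 7 h 7 min = 58 h 41 min.

58.68 hours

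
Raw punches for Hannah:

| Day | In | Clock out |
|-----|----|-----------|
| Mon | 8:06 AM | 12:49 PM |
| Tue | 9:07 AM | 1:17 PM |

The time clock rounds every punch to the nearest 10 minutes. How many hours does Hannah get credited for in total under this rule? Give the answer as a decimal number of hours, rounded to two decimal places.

Mon: in 8:06 AM→8:10 AM, out 12:49 PM→12:50 PM; 4 h 40 min
Tue: in 9:07 AM→9:10 AM, out 1:17 PM→1:20 PM; 4 h 10 min
Total credited: 8 h 50 min.

8.83 hours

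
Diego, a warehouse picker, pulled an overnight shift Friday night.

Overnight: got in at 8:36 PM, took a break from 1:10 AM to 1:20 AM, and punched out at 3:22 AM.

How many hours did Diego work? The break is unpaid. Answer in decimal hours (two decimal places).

6.60 hours

Overnight: 8:36 PM → midnight = 3 h 24 min; midnight → 3:22 AM = 3 h 22 min; span 6 h 46 min; less 10 min break → 6 h 36 min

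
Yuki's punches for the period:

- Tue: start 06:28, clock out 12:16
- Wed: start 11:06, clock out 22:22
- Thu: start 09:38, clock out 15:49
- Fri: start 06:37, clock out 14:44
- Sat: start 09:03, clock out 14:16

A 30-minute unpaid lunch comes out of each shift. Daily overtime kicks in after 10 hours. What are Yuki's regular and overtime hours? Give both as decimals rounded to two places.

Tue: 06:28–12:16 = 5 h 48 min; less 30 min break → 5 h 18 min
Wed: 11:06–22:22 = 11 h 16 min; less 30 min break → 10 h 46 min
Thu: 09:38–15:49 = 6 h 11 min; less 30 min break → 5 h 41 min
Fri: 06:37–14:44 = 8 h 7 min; less 30 min break → 7 h 37 min
Sat: 09:03–14:16 = 5 h 13 min; less 30 min break → 4 h 43 min
Tue reg 5 h 18 min / OT 0 h 0 min; Wed reg 10 h 0 min / OT 0 h 46 min; Thu reg 5 h 41 min / OT 0 h 0 min; Fri reg 7 h 37 min / OT 0 h 0 min; Sat reg 4 h 43 min / OT 0 h 0 min.
Totals: regular 33 h 19 min, overtime 0 h 46 min.

Regular 33.32 hours, overtime 0.77 hours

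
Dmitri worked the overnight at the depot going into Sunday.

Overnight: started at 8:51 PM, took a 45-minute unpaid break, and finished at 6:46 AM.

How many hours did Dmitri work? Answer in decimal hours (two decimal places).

Overnight: 8:51 PM → midnight = 3 h 9 min; midnight → 6:46 AM = 6 h 46 min; span 9 h 55 min; less 45 min break → 9 h 10 min

9.17 hours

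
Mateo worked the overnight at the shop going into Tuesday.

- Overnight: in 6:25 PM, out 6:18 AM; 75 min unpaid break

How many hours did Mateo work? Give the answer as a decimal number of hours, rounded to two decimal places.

Overnight: 6:25 PM → midnight = 5 h 35 min; midnight → 6:18 AM = 6 h 18 min; span 11 h 53 min; less 75 min break → 10 h 38 min

10.63 hours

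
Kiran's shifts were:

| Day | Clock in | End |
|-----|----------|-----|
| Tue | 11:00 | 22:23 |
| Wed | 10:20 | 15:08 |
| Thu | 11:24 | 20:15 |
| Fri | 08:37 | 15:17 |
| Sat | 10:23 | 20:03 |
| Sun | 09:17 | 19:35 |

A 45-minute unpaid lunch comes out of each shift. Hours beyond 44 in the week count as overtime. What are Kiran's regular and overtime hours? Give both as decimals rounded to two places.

Tue: 11:00–22:23 = 11 h 23 min; less 45 min break → 10 h 38 min
Wed: 10:20–15:08 = 4 h 48 min; less 45 min break → 4 h 3 min
Thu: 11:24–20:15 = 8 h 51 min; less 45 min break → 8 h 6 min
Fri: 08:37–15:17 = 6 h 40 min; less 45 min break → 5 h 55 min
Sat: 10:23–20:03 = 9 h 40 min; less 45 min break → 8 h 55 min
Sun: 09:17–19:35 = 10 h 18 min; less 45 min break → 9 h 33 min
Total worked: 47 h 10 min = 47.17 h.
Threshold 44 h → overtime 3 h 10 min, regular 44 h 0 min.

Regular 44.00 hours, overtime 3.17 hours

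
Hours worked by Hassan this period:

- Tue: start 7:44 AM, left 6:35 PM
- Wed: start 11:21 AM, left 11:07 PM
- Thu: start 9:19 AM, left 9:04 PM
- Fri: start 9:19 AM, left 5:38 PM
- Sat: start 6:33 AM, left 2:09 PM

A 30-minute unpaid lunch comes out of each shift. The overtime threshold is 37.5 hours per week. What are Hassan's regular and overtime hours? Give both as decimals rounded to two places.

Regular 37.50 hours, overtime 10.28 hours

Tue: 7:44 AM–6:35 PM = 10 h 51 min; less 30 min break → 10 h 21 min
Wed: 11:21 AM–11:07 PM = 11 h 46 min; less 30 min break → 11 h 16 min
Thu: 9:19 AM–9:04 PM = 11 h 45 min; less 30 min break → 11 h 15 min
Fri: 9:19 AM–5:38 PM = 8 h 19 min; less 30 min break → 7 h 49 min
Sat: 6:33 AM–2:09 PM = 7 h 36 min; less 30 min break → 7 h 6 min
Total worked: 47 h 47 min = 47.78 h.
Threshold 37.5 h → overtime 10 h 17 min, regular 37 h 30 min.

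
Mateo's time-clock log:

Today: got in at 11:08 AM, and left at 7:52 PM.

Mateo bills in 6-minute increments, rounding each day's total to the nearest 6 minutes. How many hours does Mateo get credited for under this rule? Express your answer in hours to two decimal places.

8.70 hours

Today: 11:08 AM–7:52 PM = 8 h 44 min → rounds to 8 h 42 min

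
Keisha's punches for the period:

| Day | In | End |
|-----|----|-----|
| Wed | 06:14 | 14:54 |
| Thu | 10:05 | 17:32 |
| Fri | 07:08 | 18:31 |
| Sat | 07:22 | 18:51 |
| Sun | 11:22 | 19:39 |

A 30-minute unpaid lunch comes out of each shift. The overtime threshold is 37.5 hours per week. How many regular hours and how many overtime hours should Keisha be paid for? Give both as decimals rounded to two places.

Wed: 06:14–14:54 = 8 h 40 min; less 30 min break → 8 h 10 min
Thu: 10:05–17:32 = 7 h 27 min; less 30 min break → 6 h 57 min
Fri: 07:08–18:31 = 11 h 23 min; less 30 min break → 10 h 53 min
Sat: 07:22–18:51 = 11 h 29 min; less 30 min break → 10 h 59 min
Sun: 11:22–19:39 = 8 h 17 min; less 30 min break → 7 h 47 min
Total worked: 44 h 46 min = 44.77 h.
Threshold 37.5 h → overtime 7 h 16 min, regular 37 h 30 min.

Regular 37.50 hours, overtime 7.27 hours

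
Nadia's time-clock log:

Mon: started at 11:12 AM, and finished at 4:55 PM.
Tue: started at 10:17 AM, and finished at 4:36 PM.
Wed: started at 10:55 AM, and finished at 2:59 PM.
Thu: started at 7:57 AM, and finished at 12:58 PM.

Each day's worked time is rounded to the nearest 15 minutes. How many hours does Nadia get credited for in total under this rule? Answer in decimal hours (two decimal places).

Mon: 11:12 AM–4:55 PM = 5 h 43 min → rounds to 5 h 45 min
Tue: 10:17 AM–4:36 PM = 6 h 19 min → rounds to 6 h 15 min
Wed: 10:55 AM–2:59 PM = 4 h 4 min → rounds to 4 h 0 min
Thu: 7:57 AM–12:58 PM = 5 h 1 min → rounds to 5 h 0 min
Total credited: 21 h 0 min.

21.00 hours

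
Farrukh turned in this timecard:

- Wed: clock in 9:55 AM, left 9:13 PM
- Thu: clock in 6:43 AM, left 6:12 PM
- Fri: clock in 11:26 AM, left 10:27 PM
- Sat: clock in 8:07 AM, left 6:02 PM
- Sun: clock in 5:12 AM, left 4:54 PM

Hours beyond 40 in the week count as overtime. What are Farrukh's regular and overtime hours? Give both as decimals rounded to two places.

Regular 40.00 hours, overtime 15.42 hours

Wed: 9:55 AM–9:13 PM = 11 h 18 min
Thu: 6:43 AM–6:12 PM = 11 h 29 min
Fri: 11:26 AM–10:27 PM = 11 h 1 min
Sat: 8:07 AM–6:02 PM = 9 h 55 min
Sun: 5:12 AM–4:54 PM = 11 h 42 min
Total worked: 55 h 25 min = 55.42 h.
Threshold 40 h → overtime 15 h 25 min, regular 40 h 0 min.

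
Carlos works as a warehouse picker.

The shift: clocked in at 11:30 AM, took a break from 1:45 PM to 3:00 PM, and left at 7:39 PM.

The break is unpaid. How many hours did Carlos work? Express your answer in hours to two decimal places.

The shift: 11:30 AM–7:39 PM = 8 h 9 min; less 75 min break → 6 h 54 min

6.90 hours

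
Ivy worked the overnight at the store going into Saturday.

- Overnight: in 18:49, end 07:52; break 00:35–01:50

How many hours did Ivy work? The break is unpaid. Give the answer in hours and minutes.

11 h 48 min

Overnight: 18:49 → midnight = 5 h 11 min; midnight → 07:52 = 7 h 52 min; span 13 h 3 min; less 75 min break → 11 h 48 min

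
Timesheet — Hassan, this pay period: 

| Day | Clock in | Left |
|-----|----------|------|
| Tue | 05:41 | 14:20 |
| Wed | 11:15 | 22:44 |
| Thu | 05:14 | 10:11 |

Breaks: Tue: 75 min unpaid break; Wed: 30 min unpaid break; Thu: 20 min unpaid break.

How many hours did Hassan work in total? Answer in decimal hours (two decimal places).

Tue: 05:41–14:20 = 8 h 39 min; less 75 min break → 7 h 24 min
Wed: 11:15–22:44 = 11 h 29 min; less 30 min break → 10 h 59 min
Thu: 05:14–10:11 = 4 h 57 min; less 20 min break → 4 h 37 min
Total: 7 h 24 min + 10 h 59 min + 4 h 37 min = 23 h 0 min.

23.00 hours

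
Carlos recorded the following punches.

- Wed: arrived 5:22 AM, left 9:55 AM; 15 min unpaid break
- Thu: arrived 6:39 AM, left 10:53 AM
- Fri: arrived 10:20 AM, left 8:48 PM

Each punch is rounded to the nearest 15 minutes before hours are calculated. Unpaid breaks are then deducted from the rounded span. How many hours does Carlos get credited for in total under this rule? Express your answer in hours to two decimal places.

19.25 hours

Wed: in 5:22 AM→5:15 AM, out 9:55 AM→10:00 AM; 4 h 45 min − 15 min = 4 h 30 min
Thu: in 6:39 AM→6:45 AM, out 10:53 AM→11:00 AM; 4 h 15 min
Fri: in 10:20 AM→10:15 AM, out 8:48 PM→8:45 PM; 10 h 30 min
Total credited: 19 h 15 min.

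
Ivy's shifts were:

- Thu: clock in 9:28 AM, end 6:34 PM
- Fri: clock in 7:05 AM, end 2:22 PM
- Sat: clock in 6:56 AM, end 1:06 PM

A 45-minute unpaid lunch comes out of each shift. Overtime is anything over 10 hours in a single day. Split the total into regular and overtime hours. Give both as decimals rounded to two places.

Regular 20.30 hours, overtime 0.00 hours

Thu: 9:28 AM–6:34 PM = 9 h 6 min; less 45 min break → 8 h 21 min
Fri: 7:05 AM–2:22 PM = 7 h 17 min; less 45 min break → 6 h 32 min
Sat: 6:56 AM–1:06 PM = 6 h 10 min; less 45 min break → 5 h 25 min
Thu reg 8 h 21 min / OT 0 h 0 min; Fri reg 6 h 32 min / OT 0 h 0 min; Sat reg 5 h 25 min / OT 0 h 0 min.
Totals: regular 20 h 18 min, overtime 0 h 0 min.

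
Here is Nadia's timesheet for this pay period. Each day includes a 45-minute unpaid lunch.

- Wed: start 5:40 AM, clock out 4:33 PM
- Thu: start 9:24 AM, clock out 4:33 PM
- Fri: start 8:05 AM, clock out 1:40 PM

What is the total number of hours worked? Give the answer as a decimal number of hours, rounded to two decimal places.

Wed: 5:40 AM–4:33 PM = 10 h 53 min; less 45 min break → 10 h 8 min
Thu: 9:24 AM–4:33 PM = 7 h 9 min; less 45 min break → 6 h 24 min
Fri: 8:05 AM–1:40 PM = 5 h 35 min; less 45 min break → 4 h 50 min
Total: 10 h 8 min + 6 h 24 min + 4 h 50 min = 21 h 22 min.

21.37 hours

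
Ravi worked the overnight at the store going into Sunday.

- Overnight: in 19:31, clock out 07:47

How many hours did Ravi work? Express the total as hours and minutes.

Overnight: 19:31 → midnight = 4 h 29 min; midnight → 07:47 = 7 h 47 min; span 12 h 16 min

12 h 16 min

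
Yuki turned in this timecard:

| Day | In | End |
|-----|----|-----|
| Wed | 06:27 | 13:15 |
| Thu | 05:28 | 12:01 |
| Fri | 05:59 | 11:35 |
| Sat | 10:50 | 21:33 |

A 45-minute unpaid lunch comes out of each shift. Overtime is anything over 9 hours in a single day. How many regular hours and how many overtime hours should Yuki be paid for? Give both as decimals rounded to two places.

Regular 25.70 hours, overtime 0.97 hours

Wed: 06:27–13:15 = 6 h 48 min; less 45 min break → 6 h 3 min
Thu: 05:28–12:01 = 6 h 33 min; less 45 min break → 5 h 48 min
Fri: 05:59–11:35 = 5 h 36 min; less 45 min break → 4 h 51 min
Sat: 10:50–21:33 = 10 h 43 min; less 45 min break → 9 h 58 min
Wed reg 6 h 3 min / OT 0 h 0 min; Thu reg 5 h 48 min / OT 0 h 0 min; Fri reg 4 h 51 min / OT 0 h 0 min; Sat reg 9 h 0 min / OT 0 h 58 min.
Totals: regular 25 h 42 min, overtime 0 h 58 min.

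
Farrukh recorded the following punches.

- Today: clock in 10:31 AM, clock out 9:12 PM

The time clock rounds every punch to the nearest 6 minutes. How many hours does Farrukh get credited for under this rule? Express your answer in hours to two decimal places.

Today: in 10:31 AM→10:30 AM, out 9:12 PM→9:12 PM; 10 h 42 min

10.70 hours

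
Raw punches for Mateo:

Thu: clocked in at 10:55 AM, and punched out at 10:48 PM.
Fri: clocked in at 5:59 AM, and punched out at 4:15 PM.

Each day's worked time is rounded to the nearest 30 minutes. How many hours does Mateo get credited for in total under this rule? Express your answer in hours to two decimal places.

Thu: 10:55 AM–10:48 PM = 11 h 53 min → rounds to 12 h 0 min
Fri: 5:59 AM–4:15 PM = 10 h 16 min → rounds to 10 h 30 min
Total credited: 22 h 30 min.

22.50 hours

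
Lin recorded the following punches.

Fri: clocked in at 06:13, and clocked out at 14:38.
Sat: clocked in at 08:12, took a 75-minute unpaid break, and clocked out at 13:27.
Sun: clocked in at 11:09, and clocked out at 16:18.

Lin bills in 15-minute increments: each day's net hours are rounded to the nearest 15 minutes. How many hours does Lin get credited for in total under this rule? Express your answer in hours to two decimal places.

17.75 hours

Fri: 06:13–14:38 = 8 h 25 min → rounds to 8 h 30 min
Sat: 08:12–13:27 = 5 h 15 min − 75 min = 4 h 0 min → rounds to 4 h 0 min
Sun: 11:09–16:18 = 5 h 9 min → rounds to 5 h 15 min
Total credited: 17 h 45 min.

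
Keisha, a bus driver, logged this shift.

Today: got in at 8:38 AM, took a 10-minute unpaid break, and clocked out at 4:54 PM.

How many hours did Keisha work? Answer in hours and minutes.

8 h 6 min

Today: 8:38 AM–4:54 PM = 8 h 16 min; less 10 min break → 8 h 6 min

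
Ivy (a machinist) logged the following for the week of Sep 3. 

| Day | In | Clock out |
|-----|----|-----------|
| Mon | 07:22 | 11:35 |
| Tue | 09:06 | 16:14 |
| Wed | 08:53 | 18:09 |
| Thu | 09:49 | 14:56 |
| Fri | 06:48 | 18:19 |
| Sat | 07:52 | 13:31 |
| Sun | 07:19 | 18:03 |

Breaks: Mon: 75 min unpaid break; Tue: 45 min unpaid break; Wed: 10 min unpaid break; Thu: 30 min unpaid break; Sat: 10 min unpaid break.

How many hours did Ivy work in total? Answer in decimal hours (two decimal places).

Mon: 07:22–11:35 = 4 h 13 min; less 75 min break → 2 h 58 min
Tue: 09:06–16:14 = 7 h 8 min; less 45 min break → 6 h 23 min
Wed: 08:53–18:09 = 9 h 16 min; less 10 min break → 9 h 6 min
Thu: 09:49–14:56 = 5 h 7 min; less 30 min break → 4 h 37 min
Fri: 06:48–18:19 = 11 h 31 min
Sat: 07:52–13:31 = 5 h 39 min; less 10 min break → 5 h 29 min
Sun: 07:19–18:03 = 10 h 44 min
Total: 2 h 58 min + 6 h 23 min + 9 h 6 min + 4 h 37 min + 11 h 31 min + 5 h 29 min + 10 h 44 min = 50 h 48 min.

50.80 hours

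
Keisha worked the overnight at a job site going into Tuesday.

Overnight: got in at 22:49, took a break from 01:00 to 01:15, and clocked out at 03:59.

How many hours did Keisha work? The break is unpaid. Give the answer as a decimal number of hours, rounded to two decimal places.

Overnight: 22:49 → midnight = 1 h 11 min; midnight → 03:59 = 3 h 59 min; span 5 h 10 min; less 15 min break → 4 h 55 min

4.92 hours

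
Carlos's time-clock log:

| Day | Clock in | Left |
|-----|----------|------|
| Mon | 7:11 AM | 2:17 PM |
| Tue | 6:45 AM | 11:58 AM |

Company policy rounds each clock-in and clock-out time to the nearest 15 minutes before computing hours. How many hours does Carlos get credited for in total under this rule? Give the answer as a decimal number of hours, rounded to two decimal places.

Mon: in 7:11 AM→7:15 AM, out 2:17 PM→2:15 PM; 7 h 0 min
Tue: in 6:45 AM→6:45 AM, out 11:58 AM→12:00 PM; 5 h 15 min
Total credited: 12 h 15 min.

12.25 hours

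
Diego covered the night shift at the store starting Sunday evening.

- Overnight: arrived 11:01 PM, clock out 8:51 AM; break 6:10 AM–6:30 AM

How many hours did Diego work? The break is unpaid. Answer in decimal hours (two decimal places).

9.50 hours

Overnight: 11:01 PM → midnight = 0 h 59 min; midnight → 8:51 AM = 8 h 51 min; span 9 h 50 min; less 20 min break → 9 h 30 min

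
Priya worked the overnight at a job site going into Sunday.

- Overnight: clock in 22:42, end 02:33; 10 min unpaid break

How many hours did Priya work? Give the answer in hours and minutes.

Overnight: 22:42 → midnight = 1 h 18 min; midnight → 02:33 = 2 h 33 min; span 3 h 51 min; less 10 min break → 3 h 41 min

3 h 41 min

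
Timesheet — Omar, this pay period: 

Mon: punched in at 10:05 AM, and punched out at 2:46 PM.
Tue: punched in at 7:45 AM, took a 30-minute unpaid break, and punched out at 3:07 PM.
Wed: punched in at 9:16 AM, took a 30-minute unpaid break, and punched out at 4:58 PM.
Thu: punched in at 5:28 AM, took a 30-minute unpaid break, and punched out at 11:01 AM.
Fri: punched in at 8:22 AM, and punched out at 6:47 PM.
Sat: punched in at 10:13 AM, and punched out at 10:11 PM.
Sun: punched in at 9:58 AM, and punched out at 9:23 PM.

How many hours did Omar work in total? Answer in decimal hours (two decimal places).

57.60 hours

Mon: 10:05 AM–2:46 PM = 4 h 41 min
Tue: 7:45 AM–3:07 PM = 7 h 22 min; less 30 min break → 6 h 52 min
Wed: 9:16 AM–4:58 PM = 7 h 42 min; less 30 min break → 7 h 12 min
Thu: 5:28 AM–11:01 AM = 5 h 33 min; less 30 min break → 5 h 3 min
Fri: 8:22 AM–6:47 PM = 10 h 25 min
Sat: 10:13 AM–10:11 PM = 11 h 58 min
Sun: 9:58 AM–9:23 PM = 11 h 25 min
Total: 4 h 41 min + 6 h 52 min + 7 h 12 min + 5 h 3 min + 10 h 25 min + 11 h 58 min + 11 h 25 min = 57 h 36 min.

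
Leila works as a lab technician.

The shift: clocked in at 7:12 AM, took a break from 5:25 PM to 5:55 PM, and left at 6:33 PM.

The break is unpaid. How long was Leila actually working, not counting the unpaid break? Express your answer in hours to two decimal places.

10.85 hours

The shift: 7:12 AM–6:33 PM = 11 h 21 min; less 30 min break → 10 h 51 min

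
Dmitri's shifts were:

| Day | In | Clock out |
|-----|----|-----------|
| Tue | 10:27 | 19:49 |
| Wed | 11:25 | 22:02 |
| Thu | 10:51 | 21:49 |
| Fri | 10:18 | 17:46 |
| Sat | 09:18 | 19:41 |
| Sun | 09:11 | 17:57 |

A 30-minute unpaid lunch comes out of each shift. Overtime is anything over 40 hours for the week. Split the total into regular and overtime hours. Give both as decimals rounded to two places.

Tue: 10:27–19:49 = 9 h 22 min; less 30 min break → 8 h 52 min
Wed: 11:25–22:02 = 10 h 37 min; less 30 min break → 10 h 7 min
Thu: 10:51–21:49 = 10 h 58 min; less 30 min break → 10 h 28 min
Fri: 10:18–17:46 = 7 h 28 min; less 30 min break → 6 h 58 min
Sat: 09:18–19:41 = 10 h 23 min; less 30 min break → 9 h 53 min
Sun: 09:11–17:57 = 8 h 46 min; less 30 min break → 8 h 16 min
Total worked: 54 h 34 min = 54.57 h.
Threshold 40 h → overtime 14 h 34 min, regular 40 h 0 min.

Regular 40.00 hours, overtime 14.57 hours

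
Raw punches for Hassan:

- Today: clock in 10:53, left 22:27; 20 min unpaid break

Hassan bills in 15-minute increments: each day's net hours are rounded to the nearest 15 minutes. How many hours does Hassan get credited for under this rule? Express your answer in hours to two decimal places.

11.25 hours

Today: 10:53–22:27 = 11 h 34 min − 20 min = 11 h 14 min → rounds to 11 h 15 min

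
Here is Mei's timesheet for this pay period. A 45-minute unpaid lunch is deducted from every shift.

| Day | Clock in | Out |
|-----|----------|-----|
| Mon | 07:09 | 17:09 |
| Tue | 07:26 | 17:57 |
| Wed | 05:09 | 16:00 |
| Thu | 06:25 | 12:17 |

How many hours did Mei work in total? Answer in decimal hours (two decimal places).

Mon: 07:09–17:09 = 10 h 0 min; less 45 min break → 9 h 15 min
Tue: 07:26–17:57 = 10 h 31 min; less 45 min break → 9 h 46 min
Wed: 05:09–16:00 = 10 h 51 min; less 45 min break → 10 h 6 min
Thu: 06:25–12:17 = 5 h 52 min; less 45 min break → 5 h 7 min
Total: 9 h 15 min + 9 h 46 min + 10 h 6 min + 5 h 7 min = 34 h 14 min.

34.23 hours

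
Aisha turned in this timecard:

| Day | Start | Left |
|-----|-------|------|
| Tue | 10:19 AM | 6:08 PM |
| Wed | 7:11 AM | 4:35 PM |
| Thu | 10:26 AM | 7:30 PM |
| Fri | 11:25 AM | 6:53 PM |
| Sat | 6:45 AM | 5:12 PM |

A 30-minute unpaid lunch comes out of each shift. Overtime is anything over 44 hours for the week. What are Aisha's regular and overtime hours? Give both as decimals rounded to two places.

Regular 41.70 hours, overtime 0.00 hours

Tue: 10:19 AM–6:08 PM = 7 h 49 min; less 30 min break → 7 h 19 min
Wed: 7:11 AM–4:35 PM = 9 h 24 min; less 30 min break → 8 h 54 min
Thu: 10:26 AM–7:30 PM = 9 h 4 min; less 30 min break → 8 h 34 min
Fri: 11:25 AM–6:53 PM = 7 h 28 min; less 30 min break → 6 h 58 min
Sat: 6:45 AM–5:12 PM = 10 h 27 min; less 30 min break → 9 h 57 min
Total worked: 41 h 42 min = 41.70 h.
Threshold 44 h → overtime 0 h 0 min, regular 41 h 42 min.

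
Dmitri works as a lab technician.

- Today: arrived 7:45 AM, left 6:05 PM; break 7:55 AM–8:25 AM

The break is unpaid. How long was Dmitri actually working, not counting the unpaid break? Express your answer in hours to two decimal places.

Today: 7:45 AM–6:05 PM = 10 h 20 min; less 30 min break → 9 h 50 min

9.83 hours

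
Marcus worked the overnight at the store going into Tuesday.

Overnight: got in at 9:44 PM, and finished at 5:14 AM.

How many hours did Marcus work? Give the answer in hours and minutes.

7 h 30 min

Overnight: 9:44 PM → midnight = 2 h 16 min; midnight → 5:14 AM = 5 h 14 min; span 7 h 30 min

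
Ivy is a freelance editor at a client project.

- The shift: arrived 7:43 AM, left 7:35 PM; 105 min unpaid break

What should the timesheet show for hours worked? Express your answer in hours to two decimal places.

The shift: 7:43 AM–7:35 PM = 11 h 52 min; less 105 min break → 10 h 7 min

10.12 hours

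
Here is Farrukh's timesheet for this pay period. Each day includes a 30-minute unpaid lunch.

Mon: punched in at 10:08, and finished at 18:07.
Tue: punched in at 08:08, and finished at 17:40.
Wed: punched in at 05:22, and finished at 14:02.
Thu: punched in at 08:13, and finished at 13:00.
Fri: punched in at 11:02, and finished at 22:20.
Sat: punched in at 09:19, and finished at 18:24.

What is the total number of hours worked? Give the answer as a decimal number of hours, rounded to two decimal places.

48.35 hours

Mon: 10:08–18:07 = 7 h 59 min; less 30 min break → 7 h 29 min
Tue: 08:08–17:40 = 9 h 32 min; less 30 min break → 9 h 2 min
Wed: 05:22–14:02 = 8 h 40 min; less 30 min break → 8 h 10 min
Thu: 08:13–13:00 = 4 h 47 min; less 30 min break → 4 h 17 min
Fri: 11:02–22:20 = 11 h 18 min; less 30 min break → 10 h 48 min
Sat: 09:19–18:24 = 9 h 5 min; less 30 min break → 8 h 35 min
Total: 7 h 29 min + 9 h 2 min + 8 h 10 min + 4 h 17 min + 10 h 48 min + 8 h 35 min = 48 h 21 min.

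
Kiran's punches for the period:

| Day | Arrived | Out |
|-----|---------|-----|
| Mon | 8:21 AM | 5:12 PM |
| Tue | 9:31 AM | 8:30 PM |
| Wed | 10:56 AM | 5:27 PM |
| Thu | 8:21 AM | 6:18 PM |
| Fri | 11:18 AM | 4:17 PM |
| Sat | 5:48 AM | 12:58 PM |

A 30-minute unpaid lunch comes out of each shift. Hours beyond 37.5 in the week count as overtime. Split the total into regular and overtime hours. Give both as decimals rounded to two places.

Mon: 8:21 AM–5:12 PM = 8 h 51 min; less 30 min break → 8 h 21 min
Tue: 9:31 AM–8:30 PM = 10 h 59 min; less 30 min break → 10 h 29 min
Wed: 10:56 AM–5:27 PM = 6 h 31 min; less 30 min break → 6 h 1 min
Thu: 8:21 AM–6:18 PM = 9 h 57 min; less 30 min break → 9 h 27 min
Fri: 11:18 AM–4:17 PM = 4 h 59 min; less 30 min break → 4 h 29 min
Sat: 5:48 AM–12:58 PM = 7 h 10 min; less 30 min break → 6 h 40 min
Total worked: 45 h 27 min = 45.45 h.
Threshold 37.5 h → overtime 7 h 57 min, regular 37 h 30 min.

Regular 37.50 hours, overtime 7.95 hours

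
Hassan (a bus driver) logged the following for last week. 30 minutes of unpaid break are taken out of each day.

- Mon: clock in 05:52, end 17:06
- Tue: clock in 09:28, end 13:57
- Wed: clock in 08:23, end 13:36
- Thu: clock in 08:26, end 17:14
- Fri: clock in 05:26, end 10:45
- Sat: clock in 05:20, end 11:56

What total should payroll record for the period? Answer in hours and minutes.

Mon: 05:52–17:06 = 11 h 14 min; less 30 min break → 10 h 44 min
Tue: 09:28–13:57 = 4 h 29 min; less 30 min break → 3 h 59 min
Wed: 08:23–13:36 = 5 h 13 min; less 30 min break → 4 h 43 min
Thu: 08:26–17:14 = 8 h 48 min; less 30 min break → 8 h 18 min
Fri: 05:26–10:45 = 5 h 19 min; less 30 min break → 4 h 49 min
Sat: 05:20–11:56 = 6 h 36 min; less 30 min break → 6 h 6 min
Total: 10 h 44 min + 3 h 59 min + 4 h 43 min + 8 h 18 min + 4 h 49 min + 6 h 6 min = 38 h 39 min.

38 h 39 min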